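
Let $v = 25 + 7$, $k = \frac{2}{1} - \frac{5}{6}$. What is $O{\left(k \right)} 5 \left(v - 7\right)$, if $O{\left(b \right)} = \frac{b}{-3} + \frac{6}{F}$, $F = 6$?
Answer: $\frac{1375}{18} \approx 76.389$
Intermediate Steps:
$k = \frac{7}{6}$ ($k = 2 \cdot 1 - \frac{5}{6} = 2 - \frac{5}{6} = \frac{7}{6} \approx 1.1667$)
$O{\left(b \right)} = 1 - \frac{b}{3}$ ($O{\left(b \right)} = \frac{b}{-3} + \frac{6}{6} = b \left(- \frac{1}{3}\right) + 6 \cdot \frac{1}{6} = - \frac{b}{3} + 1 = 1 - \frac{b}{3}$)
$v = 32$
$O{\left(k \right)} 5 \left(v - 7\right) = \left(1 - \frac{7}{18}\right) 5 \left(32 - 7\right) = \left(1 - \frac{7}{18}\right) 5 \cdot 25 = \frac{11}{18} \cdot 5 \cdot 25 = \frac{55}{18} \cdot 25 = \frac{1375}{18}$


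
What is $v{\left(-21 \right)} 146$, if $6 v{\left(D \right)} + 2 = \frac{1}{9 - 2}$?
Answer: $- \frac{949}{21} \approx -45.19$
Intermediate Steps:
$v{\left(D \right)} = - \frac{13}{42}$ ($v{\left(D \right)} = - \frac{1}{3} + \frac{1}{6 \left(9 - 2\right)} = - \frac{1}{3} + \frac{1}{6 \cdot 7} = - \frac{1}{3} + \frac{1}{6} \cdot \frac{1}{7} = - \frac{1}{3} + \frac{1}{42} = - \frac{13}{42}$)
$v{\left(-21 \right)} 146 = \left(- \frac{13}{42}\right) 146 = - \frac{949}{21}$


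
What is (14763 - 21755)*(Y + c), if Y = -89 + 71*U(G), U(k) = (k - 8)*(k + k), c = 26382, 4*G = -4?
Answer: -192776432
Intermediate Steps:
G = -1 (G = (¼)*(-4) = -1)
U(k) = 2*k*(-8 + k) (U(k) = (-8 + k)*(2*k) = 2*k*(-8 + k))
Y = 1189 (Y = -89 + 71*(2*(-1)*(-8 - 1)) = -89 + 71*(2*(-1)*(-9)) = -89 + 71*18 = -89 + 1278 = 1189)
(14763 - 21755)*(Y + c) = (14763 - 21755)*(1189 + 26382) = -6992*27571 = -192776432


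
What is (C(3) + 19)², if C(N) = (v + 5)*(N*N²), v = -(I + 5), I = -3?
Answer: 10000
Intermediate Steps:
v = -2 (v = -(-3 + 5) = -1*2 = -2)
C(N) = 3*N³ (C(N) = (-2 + 5)*(N*N²) = 3*N³)
(C(3) + 19)² = (3*3³ + 19)² = (3*27 + 19)² = (81 + 19)² = 100² = 10000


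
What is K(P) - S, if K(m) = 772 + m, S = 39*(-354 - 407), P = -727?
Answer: 29724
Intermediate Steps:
S = -29679 (S = 39*(-761) = -29679)
K(P) - S = (772 - 727) - 1*(-29679) = 45 + 29679 = 29724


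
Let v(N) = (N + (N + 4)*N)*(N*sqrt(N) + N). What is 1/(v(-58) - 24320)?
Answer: I/(4*(-50653*I + 44573*sqrt(58))) ≈ -1.075e-7 + 7.2043e-7*I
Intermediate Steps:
v(N) = (N + N**(3/2))*(N + N*(4 + N)) (v(N) = (N + (4 + N)*N)*(N**(3/2) + N) = (N + N*(4 + N))*(N + N**(3/2)) = (N + N**(3/2))*(N + N*(4 + N)))
1/(v(-58) - 24320) = 1/(((-58)**3 + (-58)**(7/2) + 5*(-58)**2 + 5*(-58)**(5/2)) - 24320) = 1/((-195112 - 195112*I*sqrt(58) + 5*3364 + 5*(3364*I*sqrt(58))) - 24320) = 1/((-195112 - 195112*I*sqrt(58) + 16820 + 16820*I*sqrt(58)) - 24320) = 1/((-178292 - 178292*I*sqrt(58)) - 24320) = 1/(-202612 - 178292*I*sqrt(58))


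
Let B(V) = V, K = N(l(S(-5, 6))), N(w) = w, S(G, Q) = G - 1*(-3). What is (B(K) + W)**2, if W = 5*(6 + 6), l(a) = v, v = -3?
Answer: 3249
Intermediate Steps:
S(G, Q) = 3 + G (S(G, Q) = G + 3 = 3 + G)
l(a) = -3
K = -3
W = 60 (W = 5*12 = 60)
(B(K) + W)**2 = (-3 + 60)**2 = 57**2 = 3249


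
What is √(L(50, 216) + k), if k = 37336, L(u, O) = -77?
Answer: √37259 ≈ 193.03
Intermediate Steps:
√(L(50, 216) + k) = √(-77 + 37336) = √37259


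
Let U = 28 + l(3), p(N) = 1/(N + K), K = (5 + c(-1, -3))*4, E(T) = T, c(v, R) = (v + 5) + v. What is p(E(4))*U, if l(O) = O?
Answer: 31/36 ≈ 0.86111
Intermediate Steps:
c(v, R) = 5 + 2*v (c(v, R) = (5 + v) + v = 5 + 2*v)
K = 32 (K = (5 + (5 + 2*(-1)))*4 = (5 + (5 - 2))*4 = (5 + 3)*4 = 8*4 = 32)
p(N) = 1/(32 + N) (p(N) = 1/(N + 32) = 1/(32 + N))
U = 31 (U = 28 + 3 = 31)
p(E(4))*U = 31/(32 + 4) = 31/36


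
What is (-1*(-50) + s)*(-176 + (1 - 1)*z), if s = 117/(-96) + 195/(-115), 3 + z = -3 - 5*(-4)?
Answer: -381205/46 ≈ -8287.1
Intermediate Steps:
z = 14 (z = -3 + (-3 - 5*(-4)) = -3 + (-3 + 20) = -3 + 17 = 14)
s = -2145/736 (s = 117*(-1/96) + 195*(-1/115) = -39/32 - 39/23 = -2145/736 ≈ -2.9144)
(-1*(-50) + s)*(-176 + (1 - 1)*z) = (-1*(-50) - 2145/736)*(-176 + (1 - 1)*14) = (50 - 2145/736)*(-176 + 0*14) = 34655*(-176 + 0)/736 = (34655/736)*(-176) = -381205/46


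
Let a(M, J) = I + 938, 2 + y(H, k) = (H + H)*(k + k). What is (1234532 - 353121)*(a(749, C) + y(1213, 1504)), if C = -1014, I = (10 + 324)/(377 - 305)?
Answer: 231582411797461/36 ≈ 6.4328e+12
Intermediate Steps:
I = 167/36 (I = 334/72 = 334*(1/72) = 167/36 ≈ 4.6389)
y(H, k) = -2 + 4*H*k (y(H, k) = -2 + (H + H)*(k + k) = -2 + (2*H)*(2*k) = -2 + 4*H*k)
a(M, J) = 33935/36 (a(M, J) = 167/36 + 938 = 33935/36)
(1234532 - 353121)*(a(749, C) + y(1213, 1504)) = (1234532 - 353121)*(33935/36 + (-2 + 4*1213*1504)) = 881411*(33935/36 + (-2 + 7297408)) = 881411*(33935/36 + 7297406) = 881411*(262740551/36) = 231582411797461/36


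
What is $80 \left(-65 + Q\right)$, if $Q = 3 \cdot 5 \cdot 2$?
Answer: $-2800$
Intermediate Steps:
$Q = 30$ ($Q = 3 \cdot 10 = 30$)
$80 \left(-65 + Q\right) = 80 \left(-65 + 30\right) = 80 \left(-35\right) = -2800$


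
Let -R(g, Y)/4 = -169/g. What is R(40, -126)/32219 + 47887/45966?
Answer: 3859120196/3702446385 ≈ 1.0423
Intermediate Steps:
R(g, Y) = 676/g (R(g, Y) = -(-676)/g = 676/g)
R(40, -126)/32219 + 47887/45966 = (676/40)/32219 + 47887/45966 = (676*(1/40))*(1/32219) + 47887*(1/45966) = (169/10)*(1/32219) + 47887/45966 = 169/322190 + 47887/45966 = 3859120196/3702446385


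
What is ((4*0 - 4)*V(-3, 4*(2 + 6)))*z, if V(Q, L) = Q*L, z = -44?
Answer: -16896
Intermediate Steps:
V(Q, L) = L*Q
((4*0 - 4)*V(-3, 4*(2 + 6)))*z = ((4*0 - 4)*((4*(2 + 6))*(-3)))*(-44) = ((0 - 4)*((4*8)*(-3)))*(-44) = -128*(-3)*(-44) = -4*(-96)*(-44) = 384*(-44) = -16896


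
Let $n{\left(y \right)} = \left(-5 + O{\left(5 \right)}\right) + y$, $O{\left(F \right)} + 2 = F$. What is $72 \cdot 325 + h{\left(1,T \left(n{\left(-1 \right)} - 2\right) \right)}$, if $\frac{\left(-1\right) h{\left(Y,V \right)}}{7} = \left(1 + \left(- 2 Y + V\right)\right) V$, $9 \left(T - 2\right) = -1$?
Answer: $\frac{1839470}{81} \approx 22710.0$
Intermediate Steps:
$T = \frac{17}{9}$ ($T = 2 + \frac{1}{9} \left(-1\right) = 2 - \frac{1}{9} = \frac{17}{9} \approx 1.8889$)
$O{\left(F \right)} = -2 + F$
$n{\left(y \right)} = -2 + y$ ($n{\left(y \right)} = \left(-5 + \left(-2 + 5\right)\right) + y = \left(-5 + 3\right) + y = -2 + y$)
$h{\left(Y,V \right)} = - 7 V \left(1 + V - 2 Y\right)$ ($h{\left(Y,V \right)} = - 7 \left(1 + \left(- 2 Y + V\right)\right) V = - 7 \left(1 + \left(V - 2 Y\right)\right) V = - 7 \left(1 + V - 2 Y\right) V = - 7 V \left(1 + V - 2 Y\right)$)
$72 \cdot 325 + h{\left(1,T \left(n{\left(-1 \right)} - 2\right) \right)} = 72 \cdot 325 + 7 \frac{17 \left(\left(-2 - 1\right) - 2\right)}{9} \left(-1 - \frac{17 \left(\left(-2 - 1\right) - 2\right)}{9} + 2 \cdot 1\right) = 23400 + 7 \frac{17 \left(-3 - 2\right)}{9} \left(-1 - \frac{17 \left(-3 - 2\right)}{9} + 2\right) = 23400 + 7 \cdot \frac{17}{9} \left(-5\right) \left(-1 - \frac{17}{9} \left(-5\right) + 2\right) = 23400 + 7 \left(- \frac{85}{9}\right) \left(-1 - - \frac{85}{9} + 2\right) = 23400 + 7 \left(- \frac{85}{9}\right) \left(-1 + \frac{85}{9} + 2\right) = 23400 + 7 \left(- \frac{85}{9}\right) \frac{94}{9} = 23400 - \frac{55930}{81} = \frac{1839470}{81}$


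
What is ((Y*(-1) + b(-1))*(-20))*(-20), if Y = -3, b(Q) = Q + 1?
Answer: 1200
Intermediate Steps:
b(Q) = 1 + Q
((Y*(-1) + b(-1))*(-20))*(-20) = ((-3*(-1) + (1 - 1))*(-20))*(-20) = ((3 + 0)*(-20))*(-20) = (3*(-20))*(-20) = -60*(-20) = 1200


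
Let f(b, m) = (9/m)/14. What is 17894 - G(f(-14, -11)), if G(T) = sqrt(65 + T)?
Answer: 17894 - sqrt(1540154)/154 ≈ 17886.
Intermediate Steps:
f(b, m) = 9/(14*m) (f(b, m) = (9/m)*(1/14) = 9/(14*m))
17894 - G(f(-14, -11)) = 17894 - sqrt(65 + (9/14)/(-11)) = 17894 - sqrt(65 + (9/14)*(-1/11)) = 17894 - sqrt(65 - 9/154) = 17894 - sqrt(10001/154) = 17894 - sqrt(1540154)/154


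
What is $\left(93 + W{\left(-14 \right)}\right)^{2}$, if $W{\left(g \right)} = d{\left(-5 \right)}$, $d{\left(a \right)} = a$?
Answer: $7744$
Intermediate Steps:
$W{\left(g \right)} = -5$
$\left(93 + W{\left(-14 \right)}\right)^{2} = \left(93 - 5\right)^{2} = 88^{2} = 7744$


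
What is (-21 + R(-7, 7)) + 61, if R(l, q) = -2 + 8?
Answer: 46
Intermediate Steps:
R(l, q) = 6
(-21 + R(-7, 7)) + 61 = (-21 + 6) + 61 = -15 + 61 = 46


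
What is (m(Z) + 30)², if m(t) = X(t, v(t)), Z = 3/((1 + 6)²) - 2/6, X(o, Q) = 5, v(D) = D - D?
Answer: 1225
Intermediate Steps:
v(D) = 0
Z = -40/147 (Z = 3/(7²) - 2*⅙ = 3/49 - ⅓ = -40/147 ≈ -0.27211)
m(t) = 5
(m(Z) + 30)² = (5 + 30)² = 35² = 1225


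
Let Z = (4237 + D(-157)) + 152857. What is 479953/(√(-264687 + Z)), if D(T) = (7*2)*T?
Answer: -479953*I*√12199/36597 ≈ -1448.5*I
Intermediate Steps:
D(T) = 14*T
Z = 154896 (Z = (4237 + 14*(-157)) + 152857 = (4237 - 2198) + 152857 = 2039 + 152857 = 154896)
479953/(√(-264687 + Z)) = 479953/(√(-264687 + 154896)) = 479953/(√(-109791)) = 479953/((3*I*√12199)) = 479953*(-I*√12199/36597) = -479953*I*√12199/36597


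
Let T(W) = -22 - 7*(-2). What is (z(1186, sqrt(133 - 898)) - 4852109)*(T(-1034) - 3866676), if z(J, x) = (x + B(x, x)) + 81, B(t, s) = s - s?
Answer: 18761259035152 - 11600052*I*sqrt(85) ≈ 1.8761e+13 - 1.0695e+8*I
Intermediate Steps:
B(t, s) = 0
z(J, x) = 81 + x (z(J, x) = (x + 0) + 81 = x + 81 = 81 + x)
T(W) = -8 (T(W) = -22 + 14 = -8)
(z(1186, sqrt(133 - 898)) - 4852109)*(T(-1034) - 3866676) = ((81 + sqrt(133 - 898)) - 4852109)*(-8 - 3866676) = ((81 + sqrt(-765)) - 4852109)*(-3866684) = ((81 + 3*I*sqrt(85)) - 4852109)*(-3866684) = (-4852028 + 3*I*sqrt(85))*(-3866684) = 18761259035152 - 11600052*I*sqrt(85)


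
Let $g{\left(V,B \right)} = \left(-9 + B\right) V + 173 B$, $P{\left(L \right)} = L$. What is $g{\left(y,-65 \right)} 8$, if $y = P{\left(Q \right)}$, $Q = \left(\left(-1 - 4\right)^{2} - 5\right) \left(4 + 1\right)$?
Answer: $-149160$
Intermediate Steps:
$Q = 100$ ($Q = \left(\left(-5\right)^{2} - 5\right) 5 = \left(25 - 5\right) 5 = 20 \cdot 5 = 100$)
$y = 100$
$g{\left(V,B \right)} = 173 B + V \left(-9 + B\right)$ ($g{\left(V,B \right)} = V \left(-9 + B\right) + 173 B = 173 B + V \left(-9 + B\right)$)
$g{\left(y,-65 \right)} 8 = \left(\left(-9\right) 100 + 173 \left(-65\right) - 6500\right) 8 = \left(-900 - 11245 - 6500\right) 8 = \left(-18645\right) 8 = -149160$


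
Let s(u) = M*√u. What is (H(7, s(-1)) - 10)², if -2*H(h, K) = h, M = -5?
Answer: 729/4 ≈ 182.25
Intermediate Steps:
s(u) = -5*√u
H(h, K) = -h/2
(H(7, s(-1)) - 10)² = (-½*7 - 10)² = (-7/2 - 10)² = (-27/2)² = 729/4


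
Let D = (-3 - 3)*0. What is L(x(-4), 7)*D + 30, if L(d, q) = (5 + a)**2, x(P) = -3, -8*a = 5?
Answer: 30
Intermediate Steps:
a = -5/8 (a = -1/8*5 = -5/8 ≈ -0.62500)
L(d, q) = 1225/64 (L(d, q) = (5 - 5/8)**2 = (35/8)**2 = 1225/64)
D = 0 (D = -6*0 = 0)
L(x(-4), 7)*D + 30 = (1225/64)*0 + 30 = 0 + 30 = 30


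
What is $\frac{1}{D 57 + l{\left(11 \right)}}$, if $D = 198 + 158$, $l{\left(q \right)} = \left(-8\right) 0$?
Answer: $\frac{1}{20292} \approx 4.9281 \cdot 10^{-5}$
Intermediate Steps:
$l{\left(q \right)} = 0$
$D = 356$
$\frac{1}{D 57 + l{\left(11 \right)}} = \frac{1}{356 \cdot 57 + 0} = \frac{1}{20292 + 0} = \frac{1}{20292}$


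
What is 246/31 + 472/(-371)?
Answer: 76634/11501 ≈ 6.6632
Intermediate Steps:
246/31 + 472/(-371) = 246*(1/31) + 472*(-1/371) = 246/31 - 472/371 = 76634/11501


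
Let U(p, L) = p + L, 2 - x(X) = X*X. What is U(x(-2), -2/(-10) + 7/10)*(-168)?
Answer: 924/5 ≈ 184.80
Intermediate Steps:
x(X) = 2 - X**2 (x(X) = 2 - X*X = 2 - X**2)
U(p, L) = L + p
U(x(-2), -2/(-10) + 7/10)*(-168) = ((-2/(-10) + 7/10) + (2 - 1*(-2)**2))*(-168) = ((-2*(-1/10) + 7*(1/10)) + (2 - 1*4))*(-168) = ((1/5 + 7/10) + (2 - 4))*(-168) = (9/10 - 2)*(-168) = -11/10*(-168) = 924/5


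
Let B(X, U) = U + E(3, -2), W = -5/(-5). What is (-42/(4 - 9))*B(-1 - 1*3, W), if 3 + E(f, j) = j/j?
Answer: -42/5 ≈ -8.4000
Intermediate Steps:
E(f, j) = -2 (E(f, j) = -3 + j/j = -3 + 1 = -2)
W = 1 (W = -5*(-1/5) = 1)
B(X, U) = -2 + U (B(X, U) = U - 2 = -2 + U)
(-42/(4 - 9))*B(-1 - 1*3, W) = (-42/(4 - 9))*(-2 + 1) = (-42/(-5))*(-1) = -1/5*(-42)*(-1) = (42/5)*(-1) = -42/5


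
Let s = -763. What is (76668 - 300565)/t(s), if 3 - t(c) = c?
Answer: -223897/766 ≈ -292.29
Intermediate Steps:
t(c) = 3 - c
(76668 - 300565)/t(s) = (76668 - 300565)/(3 - 1*(-763)) = -223897/(3 + 763) = -223897/766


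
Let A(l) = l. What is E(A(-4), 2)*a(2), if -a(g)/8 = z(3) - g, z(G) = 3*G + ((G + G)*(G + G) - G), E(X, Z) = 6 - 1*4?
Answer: -640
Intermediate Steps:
E(X, Z) = 2 (E(X, Z) = 6 - 4 = 2)
z(G) = 2*G + 4*G² (z(G) = 3*G + ((2*G)*(2*G) - G) = 3*G + (4*G² - G) = 3*G + (-G + 4*G²) = 2*G + 4*G²)
a(g) = -336 + 8*g (a(g) = -8*(2*3*(1 + 2*3) - g) = -8*(2*3*(1 + 6) - g) = -8*(2*3*7 - g) = -8*(42 - g) = -336 + 8*g)
E(A(-4), 2)*a(2) = 2*(-336 + 8*2) = 2*(-336 + 16) = 2*(-320) = -640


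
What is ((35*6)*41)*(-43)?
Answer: -370230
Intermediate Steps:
((35*6)*41)*(-43) = (210*41)*(-43) = 8610*(-43) = -370230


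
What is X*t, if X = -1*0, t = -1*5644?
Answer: 0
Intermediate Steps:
t = -5644
X = 0
X*t = 0*(-5644) = 0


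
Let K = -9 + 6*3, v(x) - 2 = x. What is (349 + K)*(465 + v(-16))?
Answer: 161458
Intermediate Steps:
v(x) = 2 + x
K = 9 (K = -9 + 18 = 9)
(349 + K)*(465 + v(-16)) = (349 + 9)*(465 + (2 - 16)) = 358*(465 - 14) = 358*451 = 161458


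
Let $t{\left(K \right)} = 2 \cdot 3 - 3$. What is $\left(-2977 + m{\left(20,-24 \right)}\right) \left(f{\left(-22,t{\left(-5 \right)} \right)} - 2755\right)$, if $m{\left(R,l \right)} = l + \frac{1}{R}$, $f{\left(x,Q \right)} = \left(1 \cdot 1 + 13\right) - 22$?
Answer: $\frac{165832497}{20} \approx 8.2916 \cdot 10^{6}$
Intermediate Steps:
$t{\left(K \right)} = 3$ ($t{\left(K \right)} = 6 - 3 = 3$)
$f{\left(x,Q \right)} = -8$ ($f{\left(x,Q \right)} = \left(1 + 13\right) - 22 = 14 - 22 = -8$)
$\left(-2977 + m{\left(20,-24 \right)}\right) \left(f{\left(-22,t{\left(-5 \right)} \right)} - 2755\right) = \left(-2977 - \left(24 - \frac{1}{20}\right)\right) \left(-8 - 2755\right) = \left(-2977 + \left(-24 + \frac{1}{20}\right)\right) \left(-2763\right) = \left(-2977 - \frac{479}{20}\right) \left(-2763\right) = \left(- \frac{60019}{20}\right) \left(-2763\right) = \frac{165832497}{20}$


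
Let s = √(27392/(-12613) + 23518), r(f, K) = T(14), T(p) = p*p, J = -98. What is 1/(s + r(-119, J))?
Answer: 1236074/93967933 - √3741080656046/187935866 ≈ 0.0028625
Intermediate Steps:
T(p) = p²
r(f, K) = 196 (r(f, K) = 14² = 196)
s = √3741080656046/12613 (s = √(27392*(-1/12613) + 23518) = √(-27392/12613 + 23518) = √(296605142/12613) = √3741080656046/12613 ≈ 153.35)
1/(s + r(-119, J)) = 1/(√3741080656046/12613 + 196) = 1/(196 + √3741080656046/12613)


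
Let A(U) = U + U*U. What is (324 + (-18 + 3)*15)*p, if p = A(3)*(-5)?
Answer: -5940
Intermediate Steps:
A(U) = U + U**2
p = -60 (p = (3*(1 + 3))*(-5) = (3*4)*(-5) = 12*(-5) = -60)
(324 + (-18 + 3)*15)*p = (324 + (-18 + 3)*15)*(-60) = (324 - 15*15)*(-60) = (324 - 225)*(-60) = 99*(-60) = -5940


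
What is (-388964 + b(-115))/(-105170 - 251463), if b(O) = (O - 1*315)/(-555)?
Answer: 43174918/39586263 ≈ 1.0907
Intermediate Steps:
b(O) = 21/37 - O/555 (b(O) = (O - 315)*(-1/555) = (-315 + O)*(-1/555) = 21/37 - O/555)
(-388964 + b(-115))/(-105170 - 251463) = (-388964 + (21/37 - 1/555*(-115)))/(-105170 - 251463) = (-388964 + (21/37 + 23/111))/(-356633) = (-388964 + 86/111)*(-1/356633) = -43174918/111*(-1/356633) = 43174918/39586263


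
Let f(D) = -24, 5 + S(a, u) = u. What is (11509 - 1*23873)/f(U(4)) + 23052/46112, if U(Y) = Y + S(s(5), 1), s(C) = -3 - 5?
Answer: 17833813/34584 ≈ 515.67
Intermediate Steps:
s(C) = -8
S(a, u) = -5 + u
U(Y) = -4 + Y (U(Y) = Y + (-5 + 1) = Y - 4 = -4 + Y)
(11509 - 1*23873)/f(U(4)) + 23052/46112 = (11509 - 1*23873)/(-24) + 23052/46112 = (11509 - 23873)*(-1/24) + 23052*(1/46112) = -12364*(-1/24) + 5763/11528 = 3091/6 + 5763/11528 = 17833813/34584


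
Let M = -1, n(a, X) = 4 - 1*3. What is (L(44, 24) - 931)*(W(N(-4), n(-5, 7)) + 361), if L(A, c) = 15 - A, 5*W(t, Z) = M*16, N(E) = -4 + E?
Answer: -343488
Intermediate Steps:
n(a, X) = 1 (n(a, X) = 4 - 3 = 1)
W(t, Z) = -16/5 (W(t, Z) = (-1*16)/5 = (1/5)*(-16) = -16/5)
(L(44, 24) - 931)*(W(N(-4), n(-5, 7)) + 361) = ((15 - 1*44) - 931)*(-16/5 + 361) = ((15 - 44) - 931)*(1789/5) = (-29 - 931)*(1789/5) = -960*1789/5 = -343488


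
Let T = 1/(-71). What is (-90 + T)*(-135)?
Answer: 862785/71 ≈ 12152.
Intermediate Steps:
T = -1/71 ≈ -0.014085
(-90 + T)*(-135) = (-90 - 1/71)*(-135) = -6391/71*(-135) = 862785/71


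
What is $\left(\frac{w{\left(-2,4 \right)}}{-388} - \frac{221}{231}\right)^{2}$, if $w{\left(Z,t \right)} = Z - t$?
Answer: $\frac{1779236761}{2008294596} \approx 0.88594$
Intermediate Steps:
$\left(\frac{w{\left(-2,4 \right)}}{-388} - \frac{221}{231}\right)^{2} = \left(\frac{-2 - 4}{-388} - \frac{221}{231}\right)^{2} = \left(\left(-2 - 4\right) \left(- \frac{1}{388}\right) - \frac{221}{231}\right)^{2} = \left(\left(-6\right) \left(- \frac{1}{388}\right) - \frac{221}{231}\right)^{2} = \left(\frac{3}{194} - \frac{221}{231}\right)^{2} = \left(- \frac{42181}{44814}\right)^{2} = \frac{1779236761}{2008294596}$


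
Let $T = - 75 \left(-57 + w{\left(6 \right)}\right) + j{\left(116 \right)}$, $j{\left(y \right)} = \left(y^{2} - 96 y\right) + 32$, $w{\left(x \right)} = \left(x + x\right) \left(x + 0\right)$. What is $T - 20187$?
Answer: $-18960$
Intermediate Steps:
$w{\left(x \right)} = 2 x^{2}$ ($w{\left(x \right)} = 2 x x = 2 x^{2}$)
$j{\left(y \right)} = 32 + y^{2} - 96 y$
$T = 1227$ ($T = - 75 \left(-57 + 2 \cdot 6^{2}\right) + \left(32 + 116^{2} - 11136\right) = - 75 \left(-57 + 2 \cdot 36\right) + \left(32 + 13456 - 11136\right) = - 75 \left(-57 + 72\right) + 2352 = \left(-75\right) 15 + 2352 = -1125 + 2352 = 1227$)
$T - 20187 = 1227 - 20187 = -18960$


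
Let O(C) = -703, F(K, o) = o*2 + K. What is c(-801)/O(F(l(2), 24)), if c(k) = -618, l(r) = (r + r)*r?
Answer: 618/703 ≈ 0.87909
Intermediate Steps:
l(r) = 2*r² (l(r) = (2*r)*r = 2*r²)
F(K, o) = K + 2*o (F(K, o) = 2*o + K = K + 2*o)
c(-801)/O(F(l(2), 24)) = -618/(-703) = -618*(-1/703) = 618/703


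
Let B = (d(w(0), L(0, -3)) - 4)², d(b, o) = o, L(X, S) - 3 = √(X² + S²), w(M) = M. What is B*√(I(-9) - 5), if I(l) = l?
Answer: 4*I*√14 ≈ 14.967*I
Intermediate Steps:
L(X, S) = 3 + √(S² + X²) (L(X, S) = 3 + √(X² + S²) = 3 + √(S² + X²))
B = 4 (B = ((3 + √((-3)² + 0²)) - 4)² = ((3 + √(9 + 0)) - 4)² = ((3 + √9) - 4)² = ((3 + 3) - 4)² = (6 - 4)² = 2² = 4)
B*√(I(-9) - 5) = 4*√(-9 - 5) = 4*√(-14) = 4*(I*√14) = 4*I*√14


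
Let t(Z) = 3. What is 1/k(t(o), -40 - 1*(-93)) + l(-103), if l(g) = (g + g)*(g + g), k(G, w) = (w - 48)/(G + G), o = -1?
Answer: 212186/5 ≈ 42437.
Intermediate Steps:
k(G, w) = (-48 + w)/(2*G) (k(G, w) = (-48 + w)/((2*G)) = (-48 + w)*(1/(2*G)) = (-48 + w)/(2*G))
l(g) = 4*g² (l(g) = (2*g)*(2*g) = 4*g²)
1/k(t(o), -40 - 1*(-93)) + l(-103) = 1/((½)*(-48 + (-40 - 1*(-93)))/3) + 4*(-103)² = 1/((½)*(⅓)*(-48 + (-40 + 93))) + 4*10609 = 1/((½)*(⅓)*(-48 + 53)) + 42436 = 1/((½)*(⅓)*5) + 42436 = 1/(⅚) + 42436 = 6/5 + 42436 = 212186/5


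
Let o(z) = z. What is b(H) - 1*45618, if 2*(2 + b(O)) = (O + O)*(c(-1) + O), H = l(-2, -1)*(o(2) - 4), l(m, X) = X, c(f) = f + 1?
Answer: -45616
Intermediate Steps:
c(f) = 1 + f
H = 2 (H = -(2 - 4) = -1*(-2) = 2)
b(O) = -2 + O**2 (b(O) = -2 + ((O + O)*((1 - 1) + O))/2 = -2 + ((2*O)*(0 + O))/2 = -2 + ((2*O)*O)/2 = -2 + (2*O**2)/2 = -2 + O**2)
b(H) - 1*45618 = (-2 + 2**2) - 1*45618 = (-2 + 4) - 45618 = 2 - 45618 = -45616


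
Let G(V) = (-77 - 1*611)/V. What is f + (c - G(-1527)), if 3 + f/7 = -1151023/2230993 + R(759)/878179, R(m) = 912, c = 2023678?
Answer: 6054193893163574159408/2991715505067669 ≈ 2.0237e+6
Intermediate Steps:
G(V) = -688/V (G(V) = (-77 - 611)/V = -688/V)
f = -48204822167194/1959211201747 (f = -21 + 7*(-1151023/2230993 + 912/878179) = -21 + 7*(-1008769561501/1959211201747) = -21 - 7061386930507/1959211201747 = -48204822167194/1959211201747 ≈ -24.604)
f + (c - G(-1527)) = -48204822167194/1959211201747 + (2023678 - (-688)/(-1527)) = -48204822167194/1959211201747 + (2023678 - (-688)*(-1)/1527) = -48204822167194/1959211201747 + (2023678 - 1*688/1527) = -48204822167194/1959211201747 + (2023678 - 688/1527) = -48204822167194/1959211201747 + 3090155618/1527 = 6054193893163574159408/2991715505067669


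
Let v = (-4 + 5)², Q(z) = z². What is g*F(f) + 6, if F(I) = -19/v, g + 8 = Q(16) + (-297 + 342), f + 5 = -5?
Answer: -5561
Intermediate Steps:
f = -10 (f = -5 - 5 = -10)
v = 1 (v = 1² = 1)
g = 293 (g = -8 + (16² + (-297 + 342)) = -8 + (256 + 45) = -8 + 301 = 293)
F(I) = -19 (F(I) = -19/1 = -19*1 = -19)
g*F(f) + 6 = 293*(-19) + 6 = -5567 + 6 = -5561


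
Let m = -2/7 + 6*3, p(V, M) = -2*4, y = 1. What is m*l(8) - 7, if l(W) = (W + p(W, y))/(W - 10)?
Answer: -7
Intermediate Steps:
p(V, M) = -8
l(W) = (-8 + W)/(-10 + W) (l(W) = (W - 8)/(W - 10) = (-8 + W)/(-10 + W))
m = 124/7 (m = -2*⅐ + 18 = -2/7 + 18 = 124/7 ≈ 17.714)
m*l(8) - 7 = 124*((-8 + 8)/(-10 + 8))/7 - 7 = 124*(0/(-2))/7 - 7 = 124*(-½*0)/7 - 7 = (124/7)*0 - 7 = 0 - 7 = -7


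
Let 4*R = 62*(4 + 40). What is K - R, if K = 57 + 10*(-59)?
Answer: -1215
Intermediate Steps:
R = 682 (R = (62*(4 + 40))/4 = (62*44)/4 = (¼)*2728 = 682)
K = -533 (K = 57 - 590 = -533)
K - R = -533 - 1*682 = -533 - 682 = -1215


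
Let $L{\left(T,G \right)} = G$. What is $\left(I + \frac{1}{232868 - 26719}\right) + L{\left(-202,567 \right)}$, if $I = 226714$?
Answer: $\frac{46853750870}{206149} \approx 2.2728 \cdot 10^{5}$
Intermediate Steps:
$\left(I + \frac{1}{232868 - 26719}\right) + L{\left(-202,567 \right)} = \left(226714 + \frac{1}{232868 - 26719}\right) + 567 = \left(226714 + \frac{1}{206149}\right) + 567 = \frac{46736864387}{206149} + 567 = \frac{46853750870}{206149}$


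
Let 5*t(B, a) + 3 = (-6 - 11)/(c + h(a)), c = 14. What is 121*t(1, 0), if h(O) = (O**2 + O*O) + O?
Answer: -7139/70 ≈ -101.99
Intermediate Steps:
h(O) = O + 2*O**2 (h(O) = (O**2 + O**2) + O = 2*O**2 + O = O + 2*O**2)
t(B, a) = -3/5 - 17/(5*(14 + a*(1 + 2*a))) (t(B, a) = -3/5 + ((-6 - 11)/(14 + a*(1 + 2*a)))/5 = -3/5 + (-17/(14 + a*(1 + 2*a)))/5 = -3/5 - 17/(5*(14 + a*(1 + 2*a))))
121*t(1, 0) = 121*((-59 - 3*0*(1 + 2*0))/(5*(14 + 0*(1 + 2*0)))) = 121*((-59 - 3*0*(1 + 0))/(5*(14 + 0*(1 + 0)))) = 121*((-59 - 3*0*1)/(5*(14 + 0*1))) = 121*((-59 + 0)/(5*(14 + 0))) = 121*((1/5)*(-59)/14) = 121*((1/5)*(1/14)*(-59)) = 121*(-59/70) = -7139/70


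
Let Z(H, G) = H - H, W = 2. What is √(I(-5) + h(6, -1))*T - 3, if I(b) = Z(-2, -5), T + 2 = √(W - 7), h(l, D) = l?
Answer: -3 - √6*(2 - I*√5) ≈ -7.899 + 5.4772*I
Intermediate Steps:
Z(H, G) = 0
T = -2 + I*√5 (T = -2 + √(2 - 7) = -2 + √(-5) = -2 + I*√5 ≈ -2.0 + 2.2361*I)
I(b) = 0
√(I(-5) + h(6, -1))*T - 3 = √(0 + 6)*(-2 + I*√5) - 3 = √6*(-2 + I*√5) - 3 = -3 + √6*(-2 + I*√5)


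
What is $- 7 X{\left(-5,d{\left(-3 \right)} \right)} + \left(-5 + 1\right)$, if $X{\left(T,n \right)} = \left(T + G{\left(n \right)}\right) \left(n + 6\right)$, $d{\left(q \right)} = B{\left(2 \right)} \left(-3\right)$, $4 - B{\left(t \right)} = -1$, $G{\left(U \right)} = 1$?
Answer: $-256$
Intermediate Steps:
$B{\left(t \right)} = 5$ ($B{\left(t \right)} = 4 - -1 = 4 + 1 = 5$)
$d{\left(q \right)} = -15$ ($d{\left(q \right)} = 5 \left(-3\right) = -15$)
$X{\left(T,n \right)} = \left(1 + T\right) \left(6 + n\right)$ ($X{\left(T,n \right)} = \left(T + 1\right) \left(n + 6\right) = \left(1 + T\right) \left(6 + n\right)$)
$- 7 X{\left(-5,d{\left(-3 \right)} \right)} + \left(-5 + 1\right) = - 7 \left(6 - 15 + 6 \left(-5\right) - -75\right) + \left(-5 + 1\right) = - 7 \left(6 - 15 - 30 + 75\right) - 4 = \left(-7\right) 36 - 4 = -252 - 4 = -256$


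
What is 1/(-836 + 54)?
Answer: -1/782 ≈ -0.0012788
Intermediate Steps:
1/(-836 + 54) = 1/(-782) = -1/782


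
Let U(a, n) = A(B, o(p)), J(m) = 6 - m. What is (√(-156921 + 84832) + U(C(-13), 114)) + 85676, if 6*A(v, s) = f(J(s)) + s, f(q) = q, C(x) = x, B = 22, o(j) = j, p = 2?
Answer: 85677 + I*√72089 ≈ 85677.0 + 268.49*I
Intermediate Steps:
A(v, s) = 1 (A(v, s) = ((6 - s) + s)/6 = (⅙)*6 = 1)
U(a, n) = 1
(√(-156921 + 84832) + U(C(-13), 114)) + 85676 = (√(-156921 + 84832) + 1) + 85676 = (√(-72089) + 1) + 85676 = (I*√72089 + 1) + 85676 = (1 + I*√72089) + 85676 = 85677 + I*√72089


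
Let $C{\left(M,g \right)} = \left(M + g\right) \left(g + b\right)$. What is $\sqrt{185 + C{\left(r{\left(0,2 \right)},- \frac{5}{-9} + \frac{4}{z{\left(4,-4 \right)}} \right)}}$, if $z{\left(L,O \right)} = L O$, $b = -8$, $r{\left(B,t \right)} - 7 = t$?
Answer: $\frac{\sqrt{146965}}{36} \approx 10.649$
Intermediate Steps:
$r{\left(B,t \right)} = 7 + t$
$C{\left(M,g \right)} = \left(-8 + g\right) \left(M + g\right)$ ($C{\left(M,g \right)} = \left(M + g\right) \left(g - 8\right) = \left(M + g\right) \left(-8 + g\right) = \left(-8 + g\right) \left(M + g\right)$)
$\sqrt{185 + C{\left(r{\left(0,2 \right)},- \frac{5}{-9} + \frac{4}{z{\left(4,-4 \right)}} \right)}} = \sqrt{185 + \left(\left(- \frac{5}{-9} + \frac{4}{4 \left(-4\right)}\right)^{2} - 8 \left(7 + 2\right) - 8 \left(- \frac{5}{-9} + \frac{4}{4 \left(-4\right)}\right) + \left(7 + 2\right) \left(- \frac{5}{-9} + \frac{4}{4 \left(-4\right)}\right)\right)} = \sqrt{185 + \left(\left(\left(-5\right) \left(- \frac{1}{9}\right) + \frac{4}{-16}\right)^{2} - 72 - 8 \left(\left(-5\right) \left(- \frac{1}{9}\right) + \frac{4}{-16}\right) + 9 \left(\left(-5\right) \left(- \frac{1}{9}\right) + \frac{4}{-16}\right)\right)} = \sqrt{185 + \left(\left(\frac{5}{9} + 4 \left(- \frac{1}{16}\right)\right)^{2} - 72 - 8 \left(\frac{5}{9} + 4 \left(- \frac{1}{16}\right)\right) + 9 \left(\frac{5}{9} + 4 \left(- \frac{1}{16}\right)\right)\right)} = \sqrt{185 + \left(\left(\frac{5}{9} - \frac{1}{4}\right)^{2} - 72 - 8 \left(\frac{5}{9} - \frac{1}{4}\right) + 9 \left(\frac{5}{9} - \frac{1}{4}\right)\right)} = \sqrt{185 + \left(\left(\frac{11}{36}\right)^{2} - 72 - \frac{22}{9} + 9 \cdot \frac{11}{36}\right)} = \sqrt{185 + \left(\frac{121}{1296} - 72 - \frac{22}{9} + \frac{11}{4}\right)} = \sqrt{185 - \frac{92795}{1296}} = \sqrt{\frac{146965}{1296}} = \frac{\sqrt{146965}}{36}$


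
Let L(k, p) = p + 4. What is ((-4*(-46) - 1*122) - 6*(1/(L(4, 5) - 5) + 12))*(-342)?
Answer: 3933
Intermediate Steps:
L(k, p) = 4 + p
((-4*(-46) - 1*122) - 6*(1/(L(4, 5) - 5) + 12))*(-342) = ((-4*(-46) - 1*122) - 6*(1/((4 + 5) - 5) + 12))*(-342) = ((184 - 122) - 6*(1/(9 - 5) + 12))*(-342) = (62 - 6*(1/4 + 12))*(-342) = (62 - 6*49/4)*(-342) = (62 - 147/2)*(-342) = -23/2*(-342) = 3933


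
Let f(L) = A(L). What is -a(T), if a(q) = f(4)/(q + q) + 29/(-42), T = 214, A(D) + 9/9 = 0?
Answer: 6227/8988 ≈ 0.69281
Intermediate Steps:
A(D) = -1 (A(D) = -1 + 0 = -1)
f(L) = -1
a(q) = -29/42 - 1/(2*q) (a(q) = -1/(q + q) + 29/(-42) = -1/(2*q) + 29*(-1/42) = -1/(2*q) - 29/42 = -29/42 - 1/(2*q))
-a(T) = -(-21 - 29*214)/(42*214) = -(-21 - 6206)/(42*214) = -(-6227)/(42*214) = -1*(-6227/8988) = 6227/8988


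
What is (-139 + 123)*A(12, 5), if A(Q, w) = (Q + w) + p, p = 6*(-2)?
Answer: -80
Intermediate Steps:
p = -12
A(Q, w) = -12 + Q + w (A(Q, w) = (Q + w) - 12 = -12 + Q + w)
(-139 + 123)*A(12, 5) = (-139 + 123)*(-12 + 12 + 5) = -16*5 = -80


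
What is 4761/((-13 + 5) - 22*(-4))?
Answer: 4761/80 ≈ 59.513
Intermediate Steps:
4761/((-13 + 5) - 22*(-4)) = 4761/(-8 + 88) = 4761/80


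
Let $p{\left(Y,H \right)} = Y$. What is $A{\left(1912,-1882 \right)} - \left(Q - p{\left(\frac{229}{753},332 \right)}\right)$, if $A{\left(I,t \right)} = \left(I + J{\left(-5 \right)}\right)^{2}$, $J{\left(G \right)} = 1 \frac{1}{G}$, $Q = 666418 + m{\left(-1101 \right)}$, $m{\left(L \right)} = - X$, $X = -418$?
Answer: $\frac{56251802218}{18825} \approx 2.9881 \cdot 10^{6}$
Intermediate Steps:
$m{\left(L \right)} = 418$ ($m{\left(L \right)} = \left(-1\right) \left(-418\right) = 418$)
$Q = 666836$ ($Q = 666418 + 418 = 666836$)
$J{\left(G \right)} = \frac{1}{G}$
$A{\left(I,t \right)} = \left(- \frac{1}{5} + I\right)^{2}$ ($A{\left(I,t \right)} = \left(I + \frac{1}{-5}\right)^{2} = \left(I - \frac{1}{5}\right)^{2} = \left(- \frac{1}{5} + I\right)^{2}$)
$A{\left(1912,-1882 \right)} - \left(Q - p{\left(\frac{229}{753},332 \right)}\right) = \frac{\left(-1 + 5 \cdot 1912\right)^{2}}{25} - \left(666836 - \frac{229}{753}\right) = \frac{\left(-1 + 9560\right)^{2}}{25} - \left(666836 - 229 \cdot \frac{1}{753}\right) = \frac{9559^{2}}{25} - \left(666836 - \frac{229}{753}\right) = \frac{1}{25} \cdot 91374481 - \left(666836 - \frac{229}{753}\right) = \frac{91374481}{25} - \frac{502127279}{753} = \frac{56251802218}{18825}$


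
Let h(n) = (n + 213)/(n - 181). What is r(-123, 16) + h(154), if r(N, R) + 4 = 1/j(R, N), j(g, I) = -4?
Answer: -1927/108 ≈ -17.843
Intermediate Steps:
r(N, R) = -17/4 (r(N, R) = -4 + 1/(-4) = -4 - 1/4 = -17/4)
h(n) = (213 + n)/(-181 + n)
r(-123, 16) + h(154) = -17/4 + (213 + 154)/(-181 + 154) = -17/4 + 367/(-27) = -17/4 - 1/27*367 = -17/4 - 367/27 = -1927/108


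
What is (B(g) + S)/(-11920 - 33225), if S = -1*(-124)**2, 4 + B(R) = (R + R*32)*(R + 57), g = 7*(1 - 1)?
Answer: 3076/9029 ≈ 0.34068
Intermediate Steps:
g = 0 (g = 7*0 = 0)
B(R) = -4 + 33*R*(57 + R) (B(R) = -4 + (R + R*32)*(R + 57) = -4 + (R + 32*R)*(57 + R) = -4 + (33*R)*(57 + R) = -4 + 33*R*(57 + R))
S = -15376 (S = -1*15376 = -15376)
(B(g) + S)/(-11920 - 33225) = ((-4 + 33*0**2 + 1881*0) - 15376)/(-11920 - 33225) = ((-4 + 33*0 + 0) - 15376)/(-45145) = ((-4 + 0 + 0) - 15376)*(-1/45145) = (-4 - 15376)*(-1/45145) = -15380*(-1/45145) = 3076/9029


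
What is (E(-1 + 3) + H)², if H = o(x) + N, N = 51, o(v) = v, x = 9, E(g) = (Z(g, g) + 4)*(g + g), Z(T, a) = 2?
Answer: 7056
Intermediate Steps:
E(g) = 12*g (E(g) = (2 + 4)*(g + g) = 6*(2*g) = 12*g)
H = 60 (H = 9 + 51 = 60)
(E(-1 + 3) + H)² = (12*(-1 + 3) + 60)² = (12*2 + 60)² = (24 + 60)² = 84² = 7056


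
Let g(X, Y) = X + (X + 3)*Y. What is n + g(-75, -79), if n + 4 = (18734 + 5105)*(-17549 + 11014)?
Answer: -155782256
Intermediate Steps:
g(X, Y) = X + Y*(3 + X) (g(X, Y) = X + (3 + X)*Y = X + Y*(3 + X))
n = -155787869 (n = -4 + (18734 + 5105)*(-17549 + 11014) = -4 + 23839*(-6535) = -4 - 155787865 = -155787869)
n + g(-75, -79) = -155787869 + (-75 + 3*(-79) - 75*(-79)) = -155787869 + (-75 - 237 + 5925) = -155787869 + 5613 = -155782256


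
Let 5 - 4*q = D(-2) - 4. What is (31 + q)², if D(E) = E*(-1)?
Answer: 17161/16 ≈ 1072.6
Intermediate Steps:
D(E) = -E
q = 7/4 (q = 5/4 - (-1*(-2) - 4)/4 = 5/4 - (2 - 4)/4 = 5/4 - ¼*(-2) = 5/4 + ½ = 7/4 ≈ 1.7500)
(31 + q)² = (31 + 7/4)² = (131/4)² = 17161/16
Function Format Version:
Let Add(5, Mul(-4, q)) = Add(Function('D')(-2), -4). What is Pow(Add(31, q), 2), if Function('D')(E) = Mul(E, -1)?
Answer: Rational(17161, 16) ≈ 1072.6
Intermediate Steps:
Function('D')(E) = Mul(-1, E)
q = Rational(7, 4) (q = Add(Rational(5, 4), Mul(Rational(-1, 4), Add(Mul(-1, -2), -4))) = Add(Rational(5, 4), Mul(Rational(-1, 4), Add(2, -4))) = Add(Rational(5, 4), Mul(Rational(-1, 4), -2)) = Add(Rational(5, 4), Rational(1, 2)) = Rational(7, 4) ≈ 1.7500)
Pow(Add(31, q), 2) = Pow(Add(31, Rational(7, 4)), 2) = Pow(Rational(131, 4), 2) = Rational(17161, 16)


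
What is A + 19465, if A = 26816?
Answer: 46281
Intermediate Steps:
A + 19465 = 26816 + 19465 = 46281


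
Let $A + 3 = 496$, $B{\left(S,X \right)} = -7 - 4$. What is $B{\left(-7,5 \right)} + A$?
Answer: $482$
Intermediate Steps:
$B{\left(S,X \right)} = -11$
$A = 493$ ($A = -3 + 496 = 493$)
$B{\left(-7,5 \right)} + A = -11 + 493 = 482$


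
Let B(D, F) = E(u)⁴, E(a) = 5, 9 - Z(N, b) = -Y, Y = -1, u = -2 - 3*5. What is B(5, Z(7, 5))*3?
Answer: 1875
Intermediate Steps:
u = -17 (u = -2 - 15 = -17)
Z(N, b) = 8 (Z(N, b) = 9 - (-1)*(-1) = 9 - 1*1 = 9 - 1 = 8)
B(D, F) = 625 (B(D, F) = 5⁴ = 625)
B(5, Z(7, 5))*3 = 625*3 = 1875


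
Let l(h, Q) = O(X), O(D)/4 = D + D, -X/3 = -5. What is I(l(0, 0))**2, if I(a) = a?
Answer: 14400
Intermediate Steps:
X = 15 (X = -3*(-5) = 15)
O(D) = 8*D (O(D) = 4*(D + D) = 4*(2*D) = 8*D)
l(h, Q) = 120 (l(h, Q) = 8*15 = 120)
I(l(0, 0))**2 = 120**2 = 14400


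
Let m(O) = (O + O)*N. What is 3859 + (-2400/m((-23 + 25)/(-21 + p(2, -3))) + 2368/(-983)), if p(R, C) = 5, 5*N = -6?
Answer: -4072971/983 ≈ -4143.4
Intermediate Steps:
N = -6/5 (N = (⅕)*(-6) = -6/5 ≈ -1.2000)
m(O) = -12*O/5 (m(O) = (O + O)*(-6/5) = (2*O)*(-6/5) = -12*O/5)
3859 + (-2400/m((-23 + 25)/(-21 + p(2, -3))) + 2368/(-983)) = 3859 + (-2400*(-5*(-21 + 5)/(12*(-23 + 25))) + 2368/(-983)) = 3859 + (-2400/((-24/(5*(-16)))) + 2368*(-1/983)) = 3859 + (-2400/((-24*(-1)/(5*16))) - 2368/983) = 3859 + (-2400/((-12/5*(-⅛))) - 2368/983) = 3859 + (-2400/3/10 - 2368/983) = 3859 + (-2400*10/3 - 2368/983) = 3859 + (-8000 - 2368/983) = 3859 - 7866368/983 = -4072971/983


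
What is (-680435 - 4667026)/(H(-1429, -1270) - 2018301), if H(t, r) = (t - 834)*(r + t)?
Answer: -5347461/4089536 ≈ -1.3076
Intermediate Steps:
H(t, r) = (-834 + t)*(r + t)
(-680435 - 4667026)/(H(-1429, -1270) - 2018301) = (-680435 - 4667026)/(((-1429)**2 - 834*(-1270) - 834*(-1429) - 1270*(-1429)) - 2018301) = -5347461/((2042041 + 1059180 + 1191786 + 1814830) - 2018301) = -5347461/(6107837 - 2018301) = -5347461/4089536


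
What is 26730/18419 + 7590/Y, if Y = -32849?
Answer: 738253560/605045731 ≈ 1.2202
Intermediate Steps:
26730/18419 + 7590/Y = 26730/18419 + 7590/(-32849) = 26730*(1/18419) + 7590*(-1/32849) = 26730/18419 - 7590/32849 = 738253560/605045731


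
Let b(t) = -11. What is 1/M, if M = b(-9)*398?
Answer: -1/4378 ≈ -0.00022841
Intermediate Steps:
M = -4378 (M = -11*398 = -4378)
1/M = 1/(-4378) = -1/4378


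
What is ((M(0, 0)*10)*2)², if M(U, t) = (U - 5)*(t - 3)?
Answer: 90000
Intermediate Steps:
M(U, t) = (-5 + U)*(-3 + t)
((M(0, 0)*10)*2)² = (((15 - 5*0 - 3*0 + 0*0)*10)*2)² = (((15 + 0 + 0 + 0)*10)*2)² = ((15*10)*2)² = (150*2)² = 300² = 90000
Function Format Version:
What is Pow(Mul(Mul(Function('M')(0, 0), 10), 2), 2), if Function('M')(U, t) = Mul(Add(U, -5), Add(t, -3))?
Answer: 90000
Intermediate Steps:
Function('M')(U, t) = Mul(Add(-5, U), Add(-3, t))
Pow(Mul(Mul(Function('M')(0, 0), 10), 2), 2) = Pow(Mul(Mul(Add(15, Mul(-5, 0), Mul(-3, 0), Mul(0, 0)), 10), 2), 2) = Pow(Mul(Mul(Add(15, 0, 0, 0), 10), 2), 2) = Pow(Mul(Mul(15, 10), 2), 2) = Pow(Mul(150, 2), 2) = Pow(300, 2) = 90000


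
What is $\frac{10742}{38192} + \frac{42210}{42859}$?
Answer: $\frac{1036237849}{818435464} \approx 1.2661$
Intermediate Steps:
$\frac{10742}{38192} + \frac{42210}{42859} = 10742 \cdot \frac{1}{38192} + 42210 \cdot \frac{1}{42859} = \frac{5371}{19096} + \frac{42210}{42859} = \frac{1036237849}{818435464}$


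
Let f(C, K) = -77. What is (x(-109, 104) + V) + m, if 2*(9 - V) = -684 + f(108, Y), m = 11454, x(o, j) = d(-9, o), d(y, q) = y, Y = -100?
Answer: 23669/2 ≈ 11835.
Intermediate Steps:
x(o, j) = -9
V = 779/2 (V = 9 - (-684 - 77)/2 = 9 - 1/2*(-761) = 9 + 761/2 = 779/2 ≈ 389.50)
(x(-109, 104) + V) + m = (-9 + 779/2) + 11454 = 761/2 + 11454 = 23669/2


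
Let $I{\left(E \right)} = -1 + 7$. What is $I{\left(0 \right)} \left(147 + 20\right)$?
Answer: $1002$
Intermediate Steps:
$I{\left(E \right)} = 6$
$I{\left(0 \right)} \left(147 + 20\right) = 6 \left(147 + 20\right) = 6 \cdot 167 = 1002$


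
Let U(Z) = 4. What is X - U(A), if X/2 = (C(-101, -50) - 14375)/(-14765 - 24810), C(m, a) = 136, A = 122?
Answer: -129822/39575 ≈ -3.2804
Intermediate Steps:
X = 28478/39575 (X = 2*((136 - 14375)/(-14765 - 24810)) = 2*(-14239/(-39575)) = 2*(-14239*(-1/39575)) = 2*(14239/39575) = 28478/39575 ≈ 0.71960)
X - U(A) = 28478/39575 - 1*4 = 28478/39575 - 4 = -129822/39575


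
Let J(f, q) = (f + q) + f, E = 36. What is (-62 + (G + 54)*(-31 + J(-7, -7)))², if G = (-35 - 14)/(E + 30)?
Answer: 8730286096/1089 ≈ 8.0168e+6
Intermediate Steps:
G = -49/66 (G = (-35 - 14)/(36 + 30) = -49/66 ≈ -0.74242)
J(f, q) = q + 2*f
(-62 + (G + 54)*(-31 + J(-7, -7)))² = (-62 + (-49/66 + 54)*(-31 + (-7 + 2*(-7))))² = (-62 + 3515*(-31 + (-7 - 14))/66)² = (-62 + 3515*(-31 - 21)/66)² = (-62 + (3515/66)*(-52))² = (-62 - 91390/33)² = (-93436/33)² = 8730286096/1089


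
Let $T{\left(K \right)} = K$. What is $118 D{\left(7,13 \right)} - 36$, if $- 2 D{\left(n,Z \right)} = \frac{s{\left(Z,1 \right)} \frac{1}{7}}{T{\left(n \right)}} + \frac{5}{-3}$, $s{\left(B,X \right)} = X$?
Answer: $\frac{8986}{147} \approx 61.129$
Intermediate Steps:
$D{\left(n,Z \right)} = \frac{5}{6} - \frac{1}{14 n}$ ($D{\left(n,Z \right)} = - \frac{\frac{1 \cdot \frac{1}{7}}{n} + \frac{5}{-3}}{2} = - \frac{\frac{1 \cdot \frac{1}{7}}{n} + 5 \left(- \frac{1}{3}\right)}{2} = - \frac{\frac{1}{7 n} - \frac{5}{3}}{2} = - \frac{- \frac{5}{3} + \frac{1}{7 n}}{2} = \frac{5}{6} - \frac{1}{14 n}$)
$118 D{\left(7,13 \right)} - 36 = 118 \frac{-3 + 35 \cdot 7}{42 \cdot 7} - 36 = 118 \cdot \frac{1}{42} \cdot \frac{1}{7} \left(-3 + 245\right) - 36 = 118 \cdot \frac{1}{42} \cdot \frac{1}{7} \cdot 242 - 36 = 118 \cdot \frac{121}{147} - 36 = \frac{14278}{147} - 36 = \frac{8986}{147}$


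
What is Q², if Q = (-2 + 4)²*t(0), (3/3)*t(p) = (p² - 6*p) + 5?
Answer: 400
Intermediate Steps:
t(p) = 5 + p² - 6*p (t(p) = (p² - 6*p) + 5 = 5 + p² - 6*p)
Q = 20 (Q = (-2 + 4)²*(5 + 0² - 6*0) = 2²*(5 + 0 + 0) = 4*5 = 20)
Q² = 20² = 400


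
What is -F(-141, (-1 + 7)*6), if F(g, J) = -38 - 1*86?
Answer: 124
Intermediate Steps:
F(g, J) = -124 (F(g, J) = -38 - 86 = -124)
-F(-141, (-1 + 7)*6) = -1*(-124) = 124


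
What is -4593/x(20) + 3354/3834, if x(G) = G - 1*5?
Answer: -975514/3195 ≈ -305.33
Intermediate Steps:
x(G) = -5 + G (x(G) = G - 5 = -5 + G)
-4593/x(20) + 3354/3834 = -4593/(-5 + 20) + 3354/3834 = -4593/15 + 3354*(1/3834) = -4593*1/15 + 559/639 = -1531/5 + 559/639 = -975514/3195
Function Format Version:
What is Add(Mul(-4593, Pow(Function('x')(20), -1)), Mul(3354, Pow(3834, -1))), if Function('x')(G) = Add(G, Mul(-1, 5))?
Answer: Rational(-975514, 3195) ≈ -305.33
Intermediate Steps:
Function('x')(G) = Add(-5, G) (Function('x')(G) = Add(G, -5) = Add(-5, G))
Add(Mul(-4593, Pow(Function('x')(20), -1)), Mul(3354, Pow(3834, -1))) = Add(Mul(-4593, Pow(Add(-5, 20), -1)), Mul(3354, Pow(3834, -1))) = Add(Mul(-4593, Pow(15, -1)), Mul(3354, Rational(1, 3834))) = Add(Mul(-4593, Rational(1, 15)), Rational(559, 639)) = Add(Rational(-1531, 5), Rational(559, 639)) = Rational(-975514, 3195)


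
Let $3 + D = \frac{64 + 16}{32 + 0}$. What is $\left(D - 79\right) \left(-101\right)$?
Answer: $\frac{16059}{2} \approx 8029.5$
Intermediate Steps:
$D = - \frac{1}{2}$ ($D = -3 + \frac{64 + 16}{32 + 0} = -3 + \frac{80}{32} = -3 + 80 \cdot \frac{1}{32} = -3 + \frac{5}{2} = - \frac{1}{2} \approx -0.5$)
$\left(D - 79\right) \left(-101\right) = \left(- \frac{1}{2} - 79\right) \left(-101\right) = \left(- \frac{159}{2}\right) \left(-101\right) = \frac{16059}{2}$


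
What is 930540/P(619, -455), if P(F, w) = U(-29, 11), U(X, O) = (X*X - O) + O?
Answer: 930540/841 ≈ 1106.5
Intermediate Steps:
U(X, O) = X² (U(X, O) = (X² - O) + O = X²)
P(F, w) = 841 (P(F, w) = (-29)² = 841)
930540/P(619, -455) = 930540/841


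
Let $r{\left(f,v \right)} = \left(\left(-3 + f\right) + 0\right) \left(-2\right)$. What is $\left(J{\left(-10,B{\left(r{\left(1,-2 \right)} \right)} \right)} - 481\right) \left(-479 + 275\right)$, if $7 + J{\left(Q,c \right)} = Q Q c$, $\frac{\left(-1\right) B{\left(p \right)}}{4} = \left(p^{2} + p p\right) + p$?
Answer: $3037152$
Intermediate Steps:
$r{\left(f,v \right)} = 6 - 2 f$ ($r{\left(f,v \right)} = \left(-3 + f\right) \left(-2\right) = 6 - 2 f$)
$B{\left(p \right)} = - 8 p^{2} - 4 p$ ($B{\left(p \right)} = - 4 \left(\left(p^{2} + p p\right) + p\right) = - 4 \left(\left(p^{2} + p^{2}\right) + p\right) = - 4 \left(2 p^{2} + p\right) = - 4 \left(p + 2 p^{2}\right) = - 8 p^{2} - 4 p$)
$J{\left(Q,c \right)} = -7 + c Q^{2}$ ($J{\left(Q,c \right)} = -7 + Q Q c = -7 + Q^{2} c = -7 + c Q^{2}$)
$\left(J{\left(-10,B{\left(r{\left(1,-2 \right)} \right)} \right)} - 481\right) \left(-479 + 275\right) = \left(\left(-7 + - 4 \left(6 - 2\right) \left(1 + 2 \left(6 - 2\right)\right) \left(-10\right)^{2}\right) - 481\right) \left(-479 + 275\right) = \left(\left(-7 + - 4 \left(6 - 2\right) \left(1 + 2 \left(6 - 2\right)\right) 100\right) - 481\right) \left(-204\right) = \left(\left(-7 + \left(-4\right) 4 \left(1 + 2 \cdot 4\right) 100\right) - 481\right) \left(-204\right) = \left(\left(-7 + \left(-4\right) 4 \left(1 + 8\right) 100\right) - 481\right) \left(-204\right) = \left(\left(-7 + \left(-4\right) 4 \cdot 9 \cdot 100\right) - 481\right) \left(-204\right) = \left(\left(-7 - 14400\right) - 481\right) \left(-204\right) = \left(-14407 - 481\right) \left(-204\right) = \left(-14888\right) \left(-204\right) = 3037152$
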